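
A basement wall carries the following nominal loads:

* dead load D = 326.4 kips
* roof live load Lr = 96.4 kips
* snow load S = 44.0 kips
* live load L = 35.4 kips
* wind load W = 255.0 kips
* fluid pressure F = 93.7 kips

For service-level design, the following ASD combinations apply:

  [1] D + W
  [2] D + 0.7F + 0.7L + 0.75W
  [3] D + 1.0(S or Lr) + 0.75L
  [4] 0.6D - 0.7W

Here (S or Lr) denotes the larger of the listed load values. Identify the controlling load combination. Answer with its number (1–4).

Combination 2

(S or Lr) → Lr = 96.4 kips.
[1] 1.0(326.4) + 1.0(255.0) = 326.4 + 255.0 = 581.4
[2] 1.0(326.4) + 0.7(93.7) + 0.7(35.4) + 0.75(255.0) = 608.0
[3] 1.0(326.4) + 1.0(96.4) + 0.75(35.4) = 326.4 + 96.4 + 26.6 = 449.4
[4] 0.6(326.4) - 0.7(255.0) = 195.8 - 178.5 = 17.3
The largest value is 608.0 kips from combination 2.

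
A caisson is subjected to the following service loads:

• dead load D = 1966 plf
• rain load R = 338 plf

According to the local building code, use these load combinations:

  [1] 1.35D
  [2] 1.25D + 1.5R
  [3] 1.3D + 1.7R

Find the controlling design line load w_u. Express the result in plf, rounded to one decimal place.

[1] 1.35(1966) = 2654.1
[2] 1.25(1966) + 1.5(338) = 2457.5 + 507.0 = 2964.5
[3] 1.3(1966) + 1.7(338) = 2555.8 + 574.6 = 3130.4
Combination 3 governs: w_u = 3130.4 plf.

3130.4 plf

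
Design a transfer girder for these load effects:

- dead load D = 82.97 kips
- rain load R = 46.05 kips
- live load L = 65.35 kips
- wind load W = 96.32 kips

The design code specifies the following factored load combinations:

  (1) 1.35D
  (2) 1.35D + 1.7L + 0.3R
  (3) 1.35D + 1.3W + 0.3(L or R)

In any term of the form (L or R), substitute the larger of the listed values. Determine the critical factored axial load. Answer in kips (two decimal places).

(L or R) → L = 65.35 kips.
(1) 1.35(82.97) = 112.01
(2) 1.35(82.97) + 1.7(65.35) + 0.3(46.05) = 236.92
(3) 1.35(82.97) + 1.3(96.32) + 0.3(65.35) = 256.83
The controlling combination is 3, giving 256.83 kips.

256.83 kips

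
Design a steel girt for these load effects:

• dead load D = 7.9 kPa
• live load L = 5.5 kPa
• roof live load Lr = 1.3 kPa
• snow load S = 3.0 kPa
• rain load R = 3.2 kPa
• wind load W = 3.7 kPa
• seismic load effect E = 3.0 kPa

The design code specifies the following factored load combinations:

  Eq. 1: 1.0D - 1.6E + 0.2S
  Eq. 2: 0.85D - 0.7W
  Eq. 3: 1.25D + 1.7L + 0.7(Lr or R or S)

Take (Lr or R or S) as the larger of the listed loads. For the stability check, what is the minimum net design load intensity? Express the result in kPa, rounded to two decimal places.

(Lr or R or S) → R = 3.2 kPa.
Eq. 1: 1.0(7.9) - 1.6(3.0) + 0.2(3.0) = 7.90 - 4.80 + 0.60 = 3.70
Eq. 2: 0.85(7.9) - 0.7(3.7) = 6.72 - 2.59 = 4.13
Eq. 3: 1.25(7.9) + 1.7(5.5) + 0.7(3.2) = 9.88 + 9.35 + 2.24 = 21.47
Combination 1 gives the minimum: 3.70 kPa.

3.70 kPa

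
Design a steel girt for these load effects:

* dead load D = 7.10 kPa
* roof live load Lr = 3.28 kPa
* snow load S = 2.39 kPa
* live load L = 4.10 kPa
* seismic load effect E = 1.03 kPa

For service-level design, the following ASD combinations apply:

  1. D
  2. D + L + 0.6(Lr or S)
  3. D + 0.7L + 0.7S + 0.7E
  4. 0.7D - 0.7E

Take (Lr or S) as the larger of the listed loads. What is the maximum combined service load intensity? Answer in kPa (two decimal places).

13.17 kPa

(Lr or S) → Lr = 3.28 kPa.
1. 1.0(7.10) = 7.10
2. 1.0(7.10) + 1.0(4.10) + 0.6(3.28) = 13.17
3. 1.0(7.10) + 0.7(4.10) + 0.7(2.39) + 0.7(1.03) = 12.36
4. 0.7(7.10) - 0.7(1.03) = 4.25
Combination 2 governs: q = 13.17 kPa.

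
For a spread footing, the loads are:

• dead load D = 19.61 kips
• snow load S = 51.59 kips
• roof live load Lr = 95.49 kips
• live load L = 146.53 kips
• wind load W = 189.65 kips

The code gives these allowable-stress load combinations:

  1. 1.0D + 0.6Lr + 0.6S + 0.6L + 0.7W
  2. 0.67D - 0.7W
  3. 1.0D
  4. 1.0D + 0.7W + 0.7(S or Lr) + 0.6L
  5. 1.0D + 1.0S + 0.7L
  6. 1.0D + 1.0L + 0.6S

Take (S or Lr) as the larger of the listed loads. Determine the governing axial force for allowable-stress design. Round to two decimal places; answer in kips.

328.53 kips

(S or Lr) → Lr = 95.49 kips.
1. 1.0(19.61) + 0.6(95.49) + 0.6(51.59) + 0.6(146.53) + 0.7(189.65) = 19.61 + 57.29 + 30.95 + 87.92 + 132.76 = 328.53
2. 0.67(19.61) - 0.7(189.65) = 13.14 - 132.76 = -119.62
3. 1.0(19.61) = 19.61
4. 1.0(19.61) + 0.7(189.65) + 0.7(95.49) + 0.6(146.53) = 19.61 + 132.76 + 66.84 + 87.92 = 307.13
5. 1.0(19.61) + 1.0(51.59) + 0.7(146.53) = 19.61 + 51.59 + 102.57 = 173.77
6. 1.0(19.61) + 1.0(146.53) + 0.6(51.59) = 19.61 + 146.53 + 30.95 = 197.09
The controlling combination is 1, giving 328.53 kips.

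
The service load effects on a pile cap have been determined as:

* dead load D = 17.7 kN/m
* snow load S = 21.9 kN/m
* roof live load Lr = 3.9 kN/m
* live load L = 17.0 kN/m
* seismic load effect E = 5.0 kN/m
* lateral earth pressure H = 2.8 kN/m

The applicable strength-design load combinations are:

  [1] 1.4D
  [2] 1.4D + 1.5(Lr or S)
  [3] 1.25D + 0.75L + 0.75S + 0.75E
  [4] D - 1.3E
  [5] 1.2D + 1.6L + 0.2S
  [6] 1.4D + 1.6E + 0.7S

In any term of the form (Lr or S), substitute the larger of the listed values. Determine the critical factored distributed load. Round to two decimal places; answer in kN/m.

(Lr or S) → S = 21.9 kN/m.
[1] 1.4(17.7) = 24.78
[2] 1.4(17.7) + 1.5(21.9) = 24.78 + 32.85 = 57.63
[3] 1.25(17.7) + 0.75(17.0) + 0.75(21.9) + 0.75(5.0) = 55.05
[4] 1.0(17.7) - 1.3(5.0) = 17.70 - 6.50 = 11.20
[5] 1.2(17.7) + 1.6(17.0) + 0.2(21.9) = 21.24 + 27.20 + 4.38 = 52.82
[6] 1.4(17.7) + 1.6(5.0) + 0.7(21.9) = 24.78 + 8.00 + 15.33 = 48.11
Combination 2 governs: w_u = 57.63 kN/m.

57.63 kN/m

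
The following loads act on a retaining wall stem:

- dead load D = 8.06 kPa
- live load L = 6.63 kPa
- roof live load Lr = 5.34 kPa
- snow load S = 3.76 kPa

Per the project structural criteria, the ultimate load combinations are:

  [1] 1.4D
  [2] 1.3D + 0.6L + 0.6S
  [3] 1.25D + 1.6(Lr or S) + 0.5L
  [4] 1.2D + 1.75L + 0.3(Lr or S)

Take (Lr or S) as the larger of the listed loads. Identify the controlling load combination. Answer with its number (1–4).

(Lr or S) → Lr = 5.34 kPa.
[1] 1.4(8.06) = 11.28
[2] 1.3(8.06) + 0.6(6.63) + 0.6(3.76) = 16.71
[3] 1.25(8.06) + 1.6(5.34) + 0.5(6.63) = 21.93
[4] 1.2(8.06) + 1.75(6.63) + 0.3(5.34) = 22.88
The largest value is 22.88 kPa from combination 4.

Combination 4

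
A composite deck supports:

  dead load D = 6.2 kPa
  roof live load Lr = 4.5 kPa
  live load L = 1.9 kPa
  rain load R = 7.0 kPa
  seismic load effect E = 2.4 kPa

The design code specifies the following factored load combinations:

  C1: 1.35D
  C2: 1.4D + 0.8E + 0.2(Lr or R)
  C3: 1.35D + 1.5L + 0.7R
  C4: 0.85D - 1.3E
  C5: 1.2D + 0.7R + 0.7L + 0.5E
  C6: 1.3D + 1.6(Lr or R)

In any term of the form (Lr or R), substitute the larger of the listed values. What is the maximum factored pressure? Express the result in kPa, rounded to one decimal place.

19.3 kPa

(Lr or R) → R = 7.0 kPa.
C1: 1.35(6.2) = 8.4
C2: 1.4(6.2) + 0.8(2.4) + 0.2(7.0) = 8.7 + 1.9 + 1.4 = 12.0
C3: 1.35(6.2) + 1.5(1.9) + 0.7(7.0) = 16.1
C4: 0.85(6.2) - 1.3(2.4) = 5.3 - 3.1 = 2.2
C5: 1.2(6.2) + 0.7(7.0) + 0.7(1.9) + 0.5(2.4) = 14.9
C6: 1.3(6.2) + 1.6(7.0) = 8.1 + 11.2 = 19.3
Maximum is from combination 6.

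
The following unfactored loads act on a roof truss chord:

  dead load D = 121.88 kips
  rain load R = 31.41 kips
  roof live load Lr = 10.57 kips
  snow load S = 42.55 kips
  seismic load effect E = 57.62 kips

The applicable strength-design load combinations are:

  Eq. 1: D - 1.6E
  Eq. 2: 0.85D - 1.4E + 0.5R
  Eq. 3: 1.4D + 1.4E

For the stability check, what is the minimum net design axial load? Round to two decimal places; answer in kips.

29.69 kips

Eq. 1: 1.0(121.88) - 1.6(57.62) = 121.88 - 92.19 = 29.69
Eq. 2: 0.85(121.88) - 1.4(57.62) + 0.5(31.41) = 103.60 - 80.67 + 15.71 = 38.64
Eq. 3: 1.4(121.88) + 1.4(57.62) = 170.63 + 80.67 = 251.30
Combination 1 gives the minimum: 29.69 kips.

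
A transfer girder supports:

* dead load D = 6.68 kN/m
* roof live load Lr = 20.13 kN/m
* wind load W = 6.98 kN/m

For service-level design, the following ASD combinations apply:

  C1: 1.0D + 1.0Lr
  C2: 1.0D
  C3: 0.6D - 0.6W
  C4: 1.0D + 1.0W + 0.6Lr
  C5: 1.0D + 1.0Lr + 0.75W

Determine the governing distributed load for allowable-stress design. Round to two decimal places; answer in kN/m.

32.05 kN/m

C1: 1.0(6.68) + 1.0(20.13) = 6.68 + 20.13 = 26.81
C2: 1.0(6.68) = 6.68
C3: 0.6(6.68) - 0.6(6.98) = 4.01 - 4.19 = -0.18
C4: 1.0(6.68) + 1.0(6.98) + 0.6(20.13) = 6.68 + 6.98 + 12.08 = 25.74
C5: 1.0(6.68) + 1.0(20.13) + 0.75(6.98) = 6.68 + 20.13 + 5.24 = 32.05
The controlling combination is 5, giving 32.05 kN/m.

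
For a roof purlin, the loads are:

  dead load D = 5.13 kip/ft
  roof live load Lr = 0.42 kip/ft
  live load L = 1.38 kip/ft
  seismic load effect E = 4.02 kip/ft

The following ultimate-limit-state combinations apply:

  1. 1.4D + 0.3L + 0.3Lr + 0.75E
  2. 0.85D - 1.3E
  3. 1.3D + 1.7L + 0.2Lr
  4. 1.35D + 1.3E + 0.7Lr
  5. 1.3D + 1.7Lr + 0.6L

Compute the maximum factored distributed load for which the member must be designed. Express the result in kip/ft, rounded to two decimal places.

12.45 kip/ft

1. 1.4(5.13) + 0.3(1.38) + 0.3(0.42) + 0.75(4.02) = 7.18 + 0.41 + 0.13 + 3.02 = 10.74
2. 0.85(5.13) - 1.3(4.02) = 4.36 - 5.23 = -0.87
3. 1.3(5.13) + 1.7(1.38) + 0.2(0.42) = 6.67 + 2.35 + 0.08 = 9.10
4. 1.35(5.13) + 1.3(4.02) + 0.7(0.42) = 6.93 + 5.23 + 0.29 = 12.45
5. 1.3(5.13) + 1.7(0.42) + 0.6(1.38) = 6.67 + 0.71 + 0.83 = 8.21
The controlling combination is 4, giving 12.45 kip/ft.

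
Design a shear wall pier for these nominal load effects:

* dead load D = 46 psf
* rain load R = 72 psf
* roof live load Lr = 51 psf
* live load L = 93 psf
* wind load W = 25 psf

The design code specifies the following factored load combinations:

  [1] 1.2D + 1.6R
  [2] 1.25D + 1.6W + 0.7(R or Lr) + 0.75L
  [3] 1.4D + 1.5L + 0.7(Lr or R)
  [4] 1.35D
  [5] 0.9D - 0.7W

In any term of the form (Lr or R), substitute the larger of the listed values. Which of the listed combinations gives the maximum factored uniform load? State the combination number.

(R or Lr) → R = 72 psf; (Lr or R) → R = 72 psf.
[1] 1.2(46) + 1.6(72) = 170.40
[2] 1.25(46) + 1.6(25) + 0.7(72) + 0.75(93) = 217.65
[3] 1.4(46) + 1.5(93) + 0.7(72) = 254.30
[4] 1.35(46) = 62.10
[5] 0.9(46) - 0.7(25) = 23.90
The largest value is 254.30 psf from combination 3.

Combination 3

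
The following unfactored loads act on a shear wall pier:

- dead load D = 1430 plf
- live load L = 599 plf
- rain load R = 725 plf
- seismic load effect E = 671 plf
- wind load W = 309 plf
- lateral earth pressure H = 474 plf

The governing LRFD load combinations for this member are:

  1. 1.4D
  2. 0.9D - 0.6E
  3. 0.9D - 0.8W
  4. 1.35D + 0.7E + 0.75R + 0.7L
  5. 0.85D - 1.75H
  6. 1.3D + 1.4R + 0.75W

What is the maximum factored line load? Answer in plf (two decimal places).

1. 1.4(1430) = 2002.00
2. 0.9(1430) - 0.6(671) = 1287.00 - 402.60 = 884.40
3. 0.9(1430) - 0.8(309) = 1287.00 - 247.20 = 1039.80
4. 1.35(1430) + 0.7(671) + 0.75(725) + 0.7(599) = 1930.50 + 469.70 + 543.75 + 419.30 = 3363.25
5. 0.85(1430) - 1.75(474) = 1215.50 - 829.50 = 386.00
6. 1.3(1430) + 1.4(725) + 0.75(309) = 1859.00 + 1015.00 + 231.75 = 3105.75
The controlling combination is 4, giving 3363.25 plf.

3363.25 plf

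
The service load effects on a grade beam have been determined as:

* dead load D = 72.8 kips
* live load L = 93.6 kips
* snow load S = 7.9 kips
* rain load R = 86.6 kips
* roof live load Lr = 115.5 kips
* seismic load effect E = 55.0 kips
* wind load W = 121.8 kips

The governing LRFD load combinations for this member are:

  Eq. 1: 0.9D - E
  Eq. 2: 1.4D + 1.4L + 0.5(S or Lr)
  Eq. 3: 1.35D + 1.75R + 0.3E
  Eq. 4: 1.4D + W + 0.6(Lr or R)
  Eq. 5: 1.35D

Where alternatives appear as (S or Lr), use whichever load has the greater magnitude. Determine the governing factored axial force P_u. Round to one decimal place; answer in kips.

293.0 kips

(S or Lr) → Lr = 115.5 kips; (Lr or R) → Lr = 115.5 kips.
Eq. 1: 0.9(72.8) - 1.0(55.0) = 65.5 - 55.0 = 10.5
Eq. 2: 1.4(72.8) + 1.4(93.6) + 0.5(115.5) = 101.9 + 131.0 + 57.8 = 290.7
Eq. 3: 1.35(72.8) + 1.75(86.6) + 0.3(55.0) = 266.3
Eq. 4: 1.4(72.8) + 1.0(121.8) + 0.6(115.5) = 101.9 + 121.8 + 69.3 = 293.0
Eq. 5: 1.35(72.8) = 98.3
The controlling combination is 4, giving 293.0 kips.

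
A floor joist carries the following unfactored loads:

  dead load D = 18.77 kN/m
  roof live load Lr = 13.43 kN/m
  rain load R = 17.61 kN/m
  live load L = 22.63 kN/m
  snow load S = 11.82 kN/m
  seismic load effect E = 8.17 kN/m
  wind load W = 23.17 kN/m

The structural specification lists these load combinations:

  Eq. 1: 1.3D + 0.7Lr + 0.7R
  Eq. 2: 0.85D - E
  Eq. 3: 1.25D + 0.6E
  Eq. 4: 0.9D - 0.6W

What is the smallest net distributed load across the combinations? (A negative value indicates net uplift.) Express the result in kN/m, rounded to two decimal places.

Eq. 1: 1.3(18.77) + 0.7(13.43) + 0.7(17.61) = 24.40 + 9.40 + 12.33 = 46.13
Eq. 2: 0.85(18.77) - 1.0(8.17) = 15.95 - 8.17 = 7.78
Eq. 3: 1.25(18.77) + 0.6(8.17) = 23.46 + 4.90 = 28.36
Eq. 4: 0.9(18.77) - 0.6(23.17) = 16.89 - 13.90 = 2.99
Combination 4 gives the minimum: 2.99 kN/m.

2.99 kN/m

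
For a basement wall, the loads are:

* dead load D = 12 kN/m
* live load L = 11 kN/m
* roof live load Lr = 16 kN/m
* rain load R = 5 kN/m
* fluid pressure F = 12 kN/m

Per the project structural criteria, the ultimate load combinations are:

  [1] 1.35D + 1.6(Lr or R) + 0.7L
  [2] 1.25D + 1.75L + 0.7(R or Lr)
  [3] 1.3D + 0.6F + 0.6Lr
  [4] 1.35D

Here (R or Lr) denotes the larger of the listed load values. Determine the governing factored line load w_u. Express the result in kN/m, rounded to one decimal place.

(Lr or R) → Lr = 16 kN/m; (R or Lr) → Lr = 16 kN/m.
[1] 1.35(12) + 1.6(16) + 0.7(11) = 16.2 + 25.6 + 7.7 = 49.5
[2] 1.25(12) + 1.75(11) + 0.7(16) = 15.0 + 19.3 + 11.2 = 45.5
[3] 1.3(12) + 0.6(12) + 0.6(16) = 15.6 + 7.2 + 9.6 = 32.4
[4] 1.35(12) = 16.2
The controlling combination is 1, giving 49.5 kN/m.

49.5 kN/m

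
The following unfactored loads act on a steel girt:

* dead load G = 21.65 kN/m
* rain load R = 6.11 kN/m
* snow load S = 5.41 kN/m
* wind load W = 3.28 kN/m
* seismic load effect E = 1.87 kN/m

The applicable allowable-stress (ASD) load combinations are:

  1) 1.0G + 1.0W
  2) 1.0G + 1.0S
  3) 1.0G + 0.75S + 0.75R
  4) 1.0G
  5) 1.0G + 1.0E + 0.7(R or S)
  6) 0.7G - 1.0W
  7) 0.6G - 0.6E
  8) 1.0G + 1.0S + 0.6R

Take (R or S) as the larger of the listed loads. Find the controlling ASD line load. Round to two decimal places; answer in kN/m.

30.73 kN/m

(R or S) → R = 6.11 kN/m.
1) 1.0(21.65) + 1.0(3.28) = 24.93
2) 1.0(21.65) + 1.0(5.41) = 27.06
3) 1.0(21.65) + 0.75(5.41) + 0.75(6.11) = 30.29
4) 1.0(21.65) = 21.65
5) 1.0(21.65) + 1.0(1.87) + 0.7(6.11) = 27.80
6) 0.7(21.65) - 1.0(3.28) = 11.88
7) 0.6(21.65) - 0.6(1.87) = 11.87
8) 1.0(21.65) + 1.0(5.41) + 0.6(6.11) = 30.73
Combination 8 governs: w = 30.73 kN/m.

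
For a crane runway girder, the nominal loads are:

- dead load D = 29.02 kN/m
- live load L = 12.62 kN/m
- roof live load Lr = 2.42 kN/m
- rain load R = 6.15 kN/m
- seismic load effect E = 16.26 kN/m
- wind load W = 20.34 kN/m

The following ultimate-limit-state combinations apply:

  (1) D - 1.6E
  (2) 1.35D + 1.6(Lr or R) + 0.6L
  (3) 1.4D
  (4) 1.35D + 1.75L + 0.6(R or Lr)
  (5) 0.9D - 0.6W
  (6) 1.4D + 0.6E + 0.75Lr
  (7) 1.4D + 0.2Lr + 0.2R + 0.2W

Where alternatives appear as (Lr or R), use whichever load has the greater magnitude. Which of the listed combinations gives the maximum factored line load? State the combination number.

(Lr or R) → R = 6.15 kN/m; (R or Lr) → R = 6.15 kN/m.
(1) 1.0(29.02) - 1.6(16.26) = 3.00
(2) 1.35(29.02) + 1.6(6.15) + 0.6(12.62) = 56.59
(3) 1.4(29.02) = 40.63
(4) 1.35(29.02) + 1.75(12.62) + 0.6(6.15) = 64.95
(5) 0.9(29.02) - 0.6(20.34) = 13.91
(6) 1.4(29.02) + 0.6(16.26) + 0.75(2.42) = 52.20
(7) 1.4(29.02) + 0.2(2.42) + 0.2(6.15) + 0.2(20.34) = 46.41
The largest value is 64.95 kN/m from combination 4.

Combination 4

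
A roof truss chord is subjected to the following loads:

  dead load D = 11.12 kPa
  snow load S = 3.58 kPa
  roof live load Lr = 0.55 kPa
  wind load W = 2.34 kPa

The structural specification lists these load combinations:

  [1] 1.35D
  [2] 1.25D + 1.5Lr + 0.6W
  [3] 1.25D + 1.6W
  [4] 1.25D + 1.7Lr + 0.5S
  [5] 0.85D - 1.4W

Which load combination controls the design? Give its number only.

[1] 1.35(11.12) = 15.01
[2] 1.25(11.12) + 1.5(0.55) + 0.6(2.34) = 13.90 + 0.83 + 1.40 = 16.13
[3] 1.25(11.12) + 1.6(2.34) = 13.90 + 3.74 = 17.64
[4] 1.25(11.12) + 1.7(0.55) + 0.5(3.58) = 13.90 + 0.94 + 1.79 = 16.63
[5] 0.85(11.12) - 1.4(2.34) = 6.18
The largest value is 17.64 kPa from combination 3.

Combination 3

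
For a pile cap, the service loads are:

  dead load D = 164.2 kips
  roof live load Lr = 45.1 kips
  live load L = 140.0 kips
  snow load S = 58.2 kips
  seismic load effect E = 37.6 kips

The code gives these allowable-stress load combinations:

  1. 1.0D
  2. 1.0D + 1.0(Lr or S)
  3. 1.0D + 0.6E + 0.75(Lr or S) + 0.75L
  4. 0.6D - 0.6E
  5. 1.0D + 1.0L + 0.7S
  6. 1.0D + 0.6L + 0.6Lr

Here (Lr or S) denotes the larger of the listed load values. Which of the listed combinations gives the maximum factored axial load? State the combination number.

Combination 5

(Lr or S) → S = 58.2 kips.
1. 1.0(164.2) = 164.20
2. 1.0(164.2) + 1.0(58.2) = 164.20 + 58.20 = 222.40
3. 1.0(164.2) + 0.6(37.6) + 0.75(58.2) + 0.75(140.0) = 164.20 + 22.56 + 43.65 + 105.00 = 335.41
4. 0.6(164.2) - 0.6(37.6) = 98.52 - 22.56 = 75.96
5. 1.0(164.2) + 1.0(140.0) + 0.7(58.2) = 164.20 + 140.00 + 40.74 = 344.94
6. 1.0(164.2) + 0.6(140.0) + 0.6(45.1) = 164.20 + 84.00 + 27.06 = 275.26
The largest value is 344.94 kips from combination 5.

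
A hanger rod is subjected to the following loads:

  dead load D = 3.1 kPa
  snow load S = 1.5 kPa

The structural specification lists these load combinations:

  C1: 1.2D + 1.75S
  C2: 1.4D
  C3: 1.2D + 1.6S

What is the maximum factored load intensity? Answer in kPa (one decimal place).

6.3 kPa

C1: 1.2(3.1) + 1.75(1.5) = 3.7 + 2.6 = 6.3
C2: 1.4(3.1) = 4.3
C3: 1.2(3.1) + 1.6(1.5) = 3.7 + 2.4 = 6.1
Combination 1 governs: q_u = 6.3 kPa.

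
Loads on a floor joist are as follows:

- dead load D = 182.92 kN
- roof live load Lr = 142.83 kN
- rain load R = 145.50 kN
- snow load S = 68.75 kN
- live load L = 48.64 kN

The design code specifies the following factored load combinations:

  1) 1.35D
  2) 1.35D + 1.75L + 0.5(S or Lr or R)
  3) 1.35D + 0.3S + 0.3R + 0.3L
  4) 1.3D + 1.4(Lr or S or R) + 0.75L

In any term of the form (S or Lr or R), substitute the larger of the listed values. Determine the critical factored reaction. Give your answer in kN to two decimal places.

(S or Lr or R) → R = 145.50 kN; (Lr or S or R) → R = 145.50 kN.
1) 1.35(182.92) = 246.94
2) 1.35(182.92) + 1.75(48.64) + 0.5(145.50) = 246.94 + 85.12 + 72.75 = 404.81
3) 1.35(182.92) + 0.3(68.75) + 0.3(145.50) + 0.3(48.64) = 246.94 + 20.63 + 43.65 + 14.59 = 325.81
4) 1.3(182.92) + 1.4(145.50) + 0.75(48.64) = 237.80 + 203.70 + 36.48 = 477.98
Maximum is from combination 4.

477.98 kN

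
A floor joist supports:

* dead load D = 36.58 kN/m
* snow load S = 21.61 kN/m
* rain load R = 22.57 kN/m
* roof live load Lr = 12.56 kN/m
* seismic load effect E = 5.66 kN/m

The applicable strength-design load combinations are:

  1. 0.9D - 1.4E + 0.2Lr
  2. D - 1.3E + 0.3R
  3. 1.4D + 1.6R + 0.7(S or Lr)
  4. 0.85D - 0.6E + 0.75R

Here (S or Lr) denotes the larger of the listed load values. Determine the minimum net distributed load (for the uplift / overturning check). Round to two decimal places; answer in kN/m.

27.51 kN/m

(S or Lr) → S = 21.61 kN/m.
1. 0.9(36.58) - 1.4(5.66) + 0.2(12.56) = 27.51
2. 1.0(36.58) - 1.3(5.66) + 0.3(22.57) = 35.99
3. 1.4(36.58) + 1.6(22.57) + 0.7(21.61) = 102.45
4. 0.85(36.58) - 0.6(5.66) + 0.75(22.57) = 44.62
Combination 1 gives the minimum: 27.51 kN/m.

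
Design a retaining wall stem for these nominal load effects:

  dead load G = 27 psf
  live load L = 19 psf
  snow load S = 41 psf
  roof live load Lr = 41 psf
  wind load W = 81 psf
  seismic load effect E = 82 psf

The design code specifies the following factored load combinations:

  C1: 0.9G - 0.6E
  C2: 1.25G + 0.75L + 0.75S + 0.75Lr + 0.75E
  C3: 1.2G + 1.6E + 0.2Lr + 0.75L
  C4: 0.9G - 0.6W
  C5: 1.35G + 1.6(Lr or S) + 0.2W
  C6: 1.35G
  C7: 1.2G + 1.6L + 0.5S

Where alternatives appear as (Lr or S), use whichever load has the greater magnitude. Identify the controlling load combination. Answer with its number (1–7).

(Lr or S) → Lr = 41 psf.
C1: 0.9(27) - 0.6(82) = 24.3 - 49.2 = -24.9
C2: 1.25(27) + 0.75(19) + 0.75(41) + 0.75(41) + 0.75(82) = 171.0
C3: 1.2(27) + 1.6(82) + 0.2(41) + 0.75(19) = 32.4 + 131.2 + 8.2 + 14.3 = 186.1
C4: 0.9(27) - 0.6(81) = 24.3 - 48.6 = -24.3
C5: 1.35(27) + 1.6(41) + 0.2(81) = 36.5 + 65.6 + 16.2 = 118.3
C6: 1.35(27) = 36.5
C7: 1.2(27) + 1.6(19) + 0.5(41) = 32.4 + 30.4 + 20.5 = 83.3
The largest value is 186.1 psf from combination 3.

Combination 3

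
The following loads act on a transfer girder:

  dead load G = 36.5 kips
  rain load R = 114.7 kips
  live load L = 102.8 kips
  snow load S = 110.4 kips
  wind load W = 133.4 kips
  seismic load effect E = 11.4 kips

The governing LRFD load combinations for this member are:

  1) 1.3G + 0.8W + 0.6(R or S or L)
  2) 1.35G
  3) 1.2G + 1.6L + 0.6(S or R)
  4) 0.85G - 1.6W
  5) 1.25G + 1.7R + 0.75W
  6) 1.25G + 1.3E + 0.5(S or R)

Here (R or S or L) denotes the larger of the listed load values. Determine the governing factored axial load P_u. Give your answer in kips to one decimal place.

340.7 kips

(R or S or L) → R = 114.7 kips; (S or R) → R = 114.7 kips.
1) 1.3(36.5) + 0.8(133.4) + 0.6(114.7) = 47.5 + 106.7 + 68.8 = 223.0
2) 1.35(36.5) = 49.3
3) 1.2(36.5) + 1.6(102.8) + 0.6(114.7) = 43.8 + 164.5 + 68.8 = 277.1
4) 0.85(36.5) - 1.6(133.4) = 31.0 - 213.4 = -182.4
5) 1.25(36.5) + 1.7(114.7) + 0.75(133.4) = 45.6 + 195.0 + 100.1 = 340.7
6) 1.25(36.5) + 1.3(11.4) + 0.5(114.7) = 45.6 + 14.8 + 57.4 = 117.8
Combination 5 governs: P_u = 340.7 kips.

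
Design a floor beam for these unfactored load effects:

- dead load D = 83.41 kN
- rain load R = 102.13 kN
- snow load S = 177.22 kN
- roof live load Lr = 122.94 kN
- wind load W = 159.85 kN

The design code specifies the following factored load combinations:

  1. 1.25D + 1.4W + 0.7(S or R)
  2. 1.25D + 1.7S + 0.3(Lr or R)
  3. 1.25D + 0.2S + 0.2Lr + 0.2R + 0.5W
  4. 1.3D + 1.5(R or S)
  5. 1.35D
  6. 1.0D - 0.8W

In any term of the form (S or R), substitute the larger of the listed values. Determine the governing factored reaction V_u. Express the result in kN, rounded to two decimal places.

452.11 kN

(S or R) → S = 177.22 kN; (Lr or R) → Lr = 122.94 kN; (R or S) → S = 177.22 kN.
1. 1.25(83.41) + 1.4(159.85) + 0.7(177.22) = 452.11
2. 1.25(83.41) + 1.7(177.22) + 0.3(122.94) = 442.42
3. 1.25(83.41) + 0.2(177.22) + 0.2(122.94) + 0.2(102.13) + 0.5(159.85) = 264.65
4. 1.3(83.41) + 1.5(177.22) = 374.26
5. 1.35(83.41) = 112.60
6. 1.0(83.41) - 0.8(159.85) = -44.47
The controlling combination is 1, giving 452.11 kN.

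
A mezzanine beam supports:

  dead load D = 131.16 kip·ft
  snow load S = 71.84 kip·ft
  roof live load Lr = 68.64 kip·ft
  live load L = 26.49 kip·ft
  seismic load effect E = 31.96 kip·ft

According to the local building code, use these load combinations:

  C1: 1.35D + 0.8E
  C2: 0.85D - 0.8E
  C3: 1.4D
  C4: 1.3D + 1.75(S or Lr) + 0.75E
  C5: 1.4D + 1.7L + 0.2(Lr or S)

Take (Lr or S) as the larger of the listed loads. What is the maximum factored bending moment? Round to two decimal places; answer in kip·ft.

320.20 kip·ft

(S or Lr) → S = 71.84 kip·ft; (Lr or S) → S = 71.84 kip·ft.
C1: 1.35(131.16) + 0.8(31.96) = 202.63
C2: 0.85(131.16) - 0.8(31.96) = 111.49 - 25.57 = 85.92
C3: 1.4(131.16) = 183.62
C4: 1.3(131.16) + 1.75(71.84) + 0.75(31.96) = 170.51 + 125.72 + 23.97 = 320.20
C5: 1.4(131.16) + 1.7(26.49) + 0.2(71.84) = 243.03
Maximum is from combination 4.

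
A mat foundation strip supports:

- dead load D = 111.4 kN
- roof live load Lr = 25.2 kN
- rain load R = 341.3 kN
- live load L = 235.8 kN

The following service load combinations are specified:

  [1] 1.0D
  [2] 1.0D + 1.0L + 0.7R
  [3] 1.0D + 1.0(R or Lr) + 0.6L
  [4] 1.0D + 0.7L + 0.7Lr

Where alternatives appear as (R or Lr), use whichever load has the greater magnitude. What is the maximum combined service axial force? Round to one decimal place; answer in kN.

(R or Lr) → R = 341.3 kN.
[1] 1.0(111.4) = 111.4
[2] 1.0(111.4) + 1.0(235.8) + 0.7(341.3) = 586.1
[3] 1.0(111.4) + 1.0(341.3) + 0.6(235.8) = 594.2
[4] 1.0(111.4) + 0.7(235.8) + 0.7(25.2) = 294.1
Maximum is from combination 3.

594.2 kN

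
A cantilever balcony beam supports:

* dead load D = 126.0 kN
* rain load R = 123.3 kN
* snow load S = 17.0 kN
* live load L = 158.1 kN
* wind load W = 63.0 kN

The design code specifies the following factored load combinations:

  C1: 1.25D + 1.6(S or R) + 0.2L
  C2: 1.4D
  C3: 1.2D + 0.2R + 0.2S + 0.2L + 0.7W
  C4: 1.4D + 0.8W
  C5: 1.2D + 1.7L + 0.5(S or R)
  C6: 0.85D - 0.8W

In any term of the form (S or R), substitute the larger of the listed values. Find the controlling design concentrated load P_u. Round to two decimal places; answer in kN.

(S or R) → R = 123.3 kN.
C1: 1.25(126.0) + 1.6(123.3) + 0.2(158.1) = 386.40
C2: 1.4(126.0) = 176.40
C3: 1.2(126.0) + 0.2(123.3) + 0.2(17.0) + 0.2(158.1) + 0.7(63.0) = 254.98
C4: 1.4(126.0) + 0.8(63.0) = 226.80
C5: 1.2(126.0) + 1.7(158.1) + 0.5(123.3) = 481.62
C6: 0.85(126.0) - 0.8(63.0) = 56.70
Combination 5 governs: P_u = 481.62 kN.

481.62 kN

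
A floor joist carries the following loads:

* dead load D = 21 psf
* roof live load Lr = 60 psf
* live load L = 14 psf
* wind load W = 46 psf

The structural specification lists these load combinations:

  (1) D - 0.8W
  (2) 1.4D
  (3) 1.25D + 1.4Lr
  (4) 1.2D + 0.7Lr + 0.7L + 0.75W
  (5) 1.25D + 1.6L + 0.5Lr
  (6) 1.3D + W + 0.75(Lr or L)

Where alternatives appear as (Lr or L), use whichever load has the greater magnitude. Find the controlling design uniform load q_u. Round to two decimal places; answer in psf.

(Lr or L) → Lr = 60 psf.
(1) 1.0(21) - 0.8(46) = -15.80
(2) 1.4(21) = 29.40
(3) 1.25(21) + 1.4(60) = 110.25
(4) 1.2(21) + 0.7(60) + 0.7(14) + 0.75(46) = 111.50
(5) 1.25(21) + 1.6(14) + 0.5(60) = 78.65
(6) 1.3(21) + 1.0(46) + 0.75(60) = 118.30
The controlling combination is 6, giving 118.30 psf.

118.30 psf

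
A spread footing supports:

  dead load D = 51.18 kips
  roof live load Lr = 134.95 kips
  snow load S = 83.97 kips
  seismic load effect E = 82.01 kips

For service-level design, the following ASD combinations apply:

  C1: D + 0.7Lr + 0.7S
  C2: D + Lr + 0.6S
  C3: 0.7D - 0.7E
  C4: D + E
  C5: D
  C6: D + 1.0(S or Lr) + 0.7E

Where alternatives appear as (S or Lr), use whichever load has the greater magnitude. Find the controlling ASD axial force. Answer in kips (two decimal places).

243.54 kips

(S or Lr) → Lr = 134.95 kips.
C1: 1.0(51.18) + 0.7(134.95) + 0.7(83.97) = 204.42
C2: 1.0(51.18) + 1.0(134.95) + 0.6(83.97) = 51.18 + 134.95 + 50.38 = 236.51
C3: 0.7(51.18) - 0.7(82.01) = 35.83 - 57.41 = -21.58
C4: 1.0(51.18) + 1.0(82.01) = 51.18 + 82.01 = 133.19
C5: 1.0(51.18) = 51.18
C6: 1.0(51.18) + 1.0(134.95) + 0.7(82.01) = 51.18 + 134.95 + 57.41 = 243.54
The controlling combination is 6, giving 243.54 kips.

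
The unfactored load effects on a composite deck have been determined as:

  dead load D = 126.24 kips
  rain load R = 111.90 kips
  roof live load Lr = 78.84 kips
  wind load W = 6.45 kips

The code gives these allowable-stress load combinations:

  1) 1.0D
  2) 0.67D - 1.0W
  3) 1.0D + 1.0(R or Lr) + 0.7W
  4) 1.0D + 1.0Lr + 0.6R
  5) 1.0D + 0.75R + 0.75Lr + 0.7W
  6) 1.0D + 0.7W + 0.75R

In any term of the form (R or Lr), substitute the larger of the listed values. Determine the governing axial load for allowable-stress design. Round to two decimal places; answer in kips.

(R or Lr) → R = 111.90 kips.
1) 1.0(126.24) = 126.24
2) 0.67(126.24) - 1.0(6.45) = 84.58 - 6.45 = 78.13
3) 1.0(126.24) + 1.0(111.90) + 0.7(6.45) = 126.24 + 111.90 + 4.52 = 242.66
4) 1.0(126.24) + 1.0(78.84) + 0.6(111.90) = 126.24 + 78.84 + 67.14 = 272.22
5) 1.0(126.24) + 0.75(111.90) + 0.75(78.84) + 0.7(6.45) = 273.81
6) 1.0(126.24) + 0.7(6.45) + 0.75(111.90) = 214.68
The controlling combination is 5, giving 273.81 kips.

273.81 kips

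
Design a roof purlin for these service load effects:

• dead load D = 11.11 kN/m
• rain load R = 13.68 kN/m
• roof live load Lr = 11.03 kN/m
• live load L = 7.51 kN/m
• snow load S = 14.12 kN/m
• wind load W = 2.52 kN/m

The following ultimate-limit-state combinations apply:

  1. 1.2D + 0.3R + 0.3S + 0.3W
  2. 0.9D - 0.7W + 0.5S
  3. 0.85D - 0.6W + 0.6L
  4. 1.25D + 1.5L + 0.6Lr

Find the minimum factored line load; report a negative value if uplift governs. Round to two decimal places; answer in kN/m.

1. 1.2(11.11) + 0.3(13.68) + 0.3(14.12) + 0.3(2.52) = 22.43
2. 0.9(11.11) - 0.7(2.52) + 0.5(14.12) = 15.30
3. 0.85(11.11) - 0.6(2.52) + 0.6(7.51) = 12.44
4. 1.25(11.11) + 1.5(7.51) + 0.6(11.03) = 31.77
Combination 3 gives the minimum: 12.44 kN/m.

12.44 kN/m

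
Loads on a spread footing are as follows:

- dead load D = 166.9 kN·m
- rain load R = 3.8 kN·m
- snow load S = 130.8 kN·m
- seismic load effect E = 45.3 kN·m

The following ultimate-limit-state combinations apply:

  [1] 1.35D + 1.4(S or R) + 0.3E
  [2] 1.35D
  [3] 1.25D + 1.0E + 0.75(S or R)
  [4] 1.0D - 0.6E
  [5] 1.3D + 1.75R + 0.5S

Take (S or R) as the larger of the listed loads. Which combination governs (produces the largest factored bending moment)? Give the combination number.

(S or R) → S = 130.8 kN·m.
[1] 1.35(166.9) + 1.4(130.8) + 0.3(45.3) = 422.03
[2] 1.35(166.9) = 225.32
[3] 1.25(166.9) + 1.0(45.3) + 0.75(130.8) = 352.03
[4] 1.0(166.9) - 0.6(45.3) = 139.72
[5] 1.3(166.9) + 1.75(3.8) + 0.5(130.8) = 289.02
The largest value is 422.03 kN·m from combination 1.

Combination 1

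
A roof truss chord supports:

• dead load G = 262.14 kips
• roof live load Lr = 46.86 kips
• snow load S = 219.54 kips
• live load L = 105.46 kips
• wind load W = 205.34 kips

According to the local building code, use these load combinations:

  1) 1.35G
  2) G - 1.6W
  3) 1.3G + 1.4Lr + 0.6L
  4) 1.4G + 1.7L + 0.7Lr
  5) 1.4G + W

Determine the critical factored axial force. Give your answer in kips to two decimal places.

1) 1.35(262.14) = 353.89
2) 1.0(262.14) - 1.6(205.34) = -66.40
3) 1.3(262.14) + 1.4(46.86) + 0.6(105.46) = 469.66
4) 1.4(262.14) + 1.7(105.46) + 0.7(46.86) = 579.08
5) 1.4(262.14) + 1.0(205.34) = 572.34
Combination 4 governs: P_u = 579.08 kips.

579.08 kips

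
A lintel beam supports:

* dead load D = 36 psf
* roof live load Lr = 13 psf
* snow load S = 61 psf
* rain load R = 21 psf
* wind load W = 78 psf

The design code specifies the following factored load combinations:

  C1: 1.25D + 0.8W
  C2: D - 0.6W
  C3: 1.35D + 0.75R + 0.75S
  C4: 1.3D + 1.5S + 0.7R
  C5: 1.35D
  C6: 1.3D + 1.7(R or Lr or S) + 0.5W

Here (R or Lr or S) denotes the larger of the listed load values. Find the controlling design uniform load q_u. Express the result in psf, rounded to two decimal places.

(R or Lr or S) → S = 61 psf.
C1: 1.25(36) + 0.8(78) = 107.40
C2: 1.0(36) - 0.6(78) = -10.80
C3: 1.35(36) + 0.75(21) + 0.75(61) = 110.10
C4: 1.3(36) + 1.5(61) + 0.7(21) = 153.00
C5: 1.35(36) = 48.60
C6: 1.3(36) + 1.7(61) + 0.5(78) = 189.50
Maximum is from combination 6.

189.50 psf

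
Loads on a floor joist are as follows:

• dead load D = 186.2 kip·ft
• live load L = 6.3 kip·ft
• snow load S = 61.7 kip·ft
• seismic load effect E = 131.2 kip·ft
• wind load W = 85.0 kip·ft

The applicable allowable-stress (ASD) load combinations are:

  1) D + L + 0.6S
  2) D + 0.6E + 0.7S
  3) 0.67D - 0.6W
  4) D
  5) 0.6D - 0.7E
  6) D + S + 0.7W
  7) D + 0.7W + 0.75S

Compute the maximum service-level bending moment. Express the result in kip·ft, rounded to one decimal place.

1) 1.0(186.2) + 1.0(6.3) + 0.6(61.7) = 186.2 + 6.3 + 37.0 = 229.5
2) 1.0(186.2) + 0.6(131.2) + 0.7(61.7) = 186.2 + 78.7 + 43.2 = 308.1
3) 0.67(186.2) - 0.6(85.0) = 124.8 - 51.0 = 73.8
4) 1.0(186.2) = 186.2
5) 0.6(186.2) - 0.7(131.2) = 111.7 - 91.8 = 19.9
6) 1.0(186.2) + 1.0(61.7) + 0.7(85.0) = 186.2 + 61.7 + 59.5 = 307.4
7) 1.0(186.2) + 0.7(85.0) + 0.75(61.7) = 186.2 + 59.5 + 46.3 = 292.0
Maximum is from combination 2.

308.1 kip·ft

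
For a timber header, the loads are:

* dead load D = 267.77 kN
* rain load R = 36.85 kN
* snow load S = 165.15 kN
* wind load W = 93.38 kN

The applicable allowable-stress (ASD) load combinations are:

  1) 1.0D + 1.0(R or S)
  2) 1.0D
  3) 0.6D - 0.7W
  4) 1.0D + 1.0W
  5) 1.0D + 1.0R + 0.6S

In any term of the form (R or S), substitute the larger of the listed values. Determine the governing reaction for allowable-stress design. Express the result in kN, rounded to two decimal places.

(R or S) → S = 165.15 kN.
1) 1.0(267.77) + 1.0(165.15) = 432.92
2) 1.0(267.77) = 267.77
3) 0.6(267.77) - 0.7(93.38) = 95.30
4) 1.0(267.77) + 1.0(93.38) = 361.15
5) 1.0(267.77) + 1.0(36.85) + 0.6(165.15) = 403.71
The controlling combination is 1, giving 432.92 kN.

432.92 kN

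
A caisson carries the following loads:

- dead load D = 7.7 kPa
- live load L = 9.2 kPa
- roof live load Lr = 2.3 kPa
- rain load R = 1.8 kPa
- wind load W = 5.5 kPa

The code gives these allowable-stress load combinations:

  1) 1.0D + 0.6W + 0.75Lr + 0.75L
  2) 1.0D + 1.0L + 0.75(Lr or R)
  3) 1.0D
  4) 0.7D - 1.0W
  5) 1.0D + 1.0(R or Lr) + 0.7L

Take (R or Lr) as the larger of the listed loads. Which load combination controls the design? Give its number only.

Combination 1

(Lr or R) → Lr = 2.3 kPa; (R or Lr) → Lr = 2.3 kPa.
1) 1.0(7.7) + 0.6(5.5) + 0.75(2.3) + 0.75(9.2) = 19.6
2) 1.0(7.7) + 1.0(9.2) + 0.75(2.3) = 18.6
3) 1.0(7.7) = 7.7
4) 0.7(7.7) - 1.0(5.5) = -0.1
5) 1.0(7.7) + 1.0(2.3) + 0.7(9.2) = 16.4
The largest value is 19.6 kPa from combination 1.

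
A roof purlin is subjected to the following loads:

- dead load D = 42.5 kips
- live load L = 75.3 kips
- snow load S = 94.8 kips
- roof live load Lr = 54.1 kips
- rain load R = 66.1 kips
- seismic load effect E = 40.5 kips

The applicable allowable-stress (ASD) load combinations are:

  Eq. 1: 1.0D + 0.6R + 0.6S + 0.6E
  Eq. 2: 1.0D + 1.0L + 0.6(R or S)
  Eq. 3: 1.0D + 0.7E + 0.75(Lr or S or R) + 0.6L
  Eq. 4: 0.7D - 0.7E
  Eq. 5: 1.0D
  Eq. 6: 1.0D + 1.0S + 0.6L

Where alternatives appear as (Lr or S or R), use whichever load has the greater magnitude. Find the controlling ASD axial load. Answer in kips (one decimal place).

187.1 kips

(R or S) → S = 94.8 kips; (Lr or S or R) → S = 94.8 kips.
Eq. 1: 1.0(42.5) + 0.6(66.1) + 0.6(94.8) + 0.6(40.5) = 163.3
Eq. 2: 1.0(42.5) + 1.0(75.3) + 0.6(94.8) = 42.5 + 75.3 + 56.9 = 174.7
Eq. 3: 1.0(42.5) + 0.7(40.5) + 0.75(94.8) + 0.6(75.3) = 187.1
Eq. 4: 0.7(42.5) - 0.7(40.5) = 29.8 - 28.4 = 1.4
Eq. 5: 1.0(42.5) = 42.5
Eq. 6: 1.0(42.5) + 1.0(94.8) + 0.6(75.3) = 42.5 + 94.8 + 45.2 = 182.5
Combination 3 governs: P = 187.1 kips.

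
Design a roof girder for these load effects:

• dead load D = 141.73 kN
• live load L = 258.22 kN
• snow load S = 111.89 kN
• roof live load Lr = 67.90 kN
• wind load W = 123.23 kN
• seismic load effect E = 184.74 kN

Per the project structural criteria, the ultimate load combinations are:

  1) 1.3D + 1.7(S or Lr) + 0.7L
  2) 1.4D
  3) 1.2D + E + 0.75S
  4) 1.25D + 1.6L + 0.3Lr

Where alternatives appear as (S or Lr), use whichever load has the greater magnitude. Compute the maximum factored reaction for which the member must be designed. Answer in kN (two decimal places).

(S or Lr) → S = 111.89 kN.
1) 1.3(141.73) + 1.7(111.89) + 0.7(258.22) = 555.22
2) 1.4(141.73) = 198.42
3) 1.2(141.73) + 1.0(184.74) + 0.75(111.89) = 438.73
4) 1.25(141.73) + 1.6(258.22) + 0.3(67.90) = 177.16 + 413.15 + 20.37 = 610.68
The controlling combination is 4, giving 610.68 kN.

610.68 kN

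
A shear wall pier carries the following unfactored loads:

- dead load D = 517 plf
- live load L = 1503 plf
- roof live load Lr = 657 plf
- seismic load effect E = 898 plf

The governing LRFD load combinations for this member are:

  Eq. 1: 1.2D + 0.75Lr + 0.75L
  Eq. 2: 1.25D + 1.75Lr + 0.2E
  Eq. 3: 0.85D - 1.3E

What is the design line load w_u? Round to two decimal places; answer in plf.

Eq. 1: 1.2(517) + 0.75(657) + 0.75(1503) = 620.40 + 492.75 + 1127.25 = 2240.40
Eq. 2: 1.25(517) + 1.75(657) + 0.2(898) = 646.25 + 1149.75 + 179.60 = 1975.60
Eq. 3: 0.85(517) - 1.3(898) = 439.45 - 1167.40 = -727.95
Combination 1 governs: w_u = 2240.40 plf.

2240.40 plf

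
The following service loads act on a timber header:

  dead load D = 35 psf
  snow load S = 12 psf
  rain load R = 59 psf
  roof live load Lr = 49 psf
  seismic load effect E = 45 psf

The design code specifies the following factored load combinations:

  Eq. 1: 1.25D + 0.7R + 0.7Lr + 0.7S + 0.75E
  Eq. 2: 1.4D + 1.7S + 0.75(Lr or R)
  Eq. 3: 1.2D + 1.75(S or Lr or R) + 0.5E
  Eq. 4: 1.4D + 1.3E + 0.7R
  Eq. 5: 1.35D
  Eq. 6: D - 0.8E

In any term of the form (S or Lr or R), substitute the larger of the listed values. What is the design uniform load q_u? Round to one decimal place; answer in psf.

167.8 psf

(Lr or R) → R = 59 psf; (S or Lr or R) → R = 59 psf.
Eq. 1: 1.25(35) + 0.7(59) + 0.7(49) + 0.7(12) + 0.75(45) = 161.5
Eq. 2: 1.4(35) + 1.7(12) + 0.75(59) = 113.7
Eq. 3: 1.2(35) + 1.75(59) + 0.5(45) = 167.8
Eq. 4: 1.4(35) + 1.3(45) + 0.7(59) = 148.8
Eq. 5: 1.35(35) = 47.3
Eq. 6: 1.0(35) - 0.8(45) = -1.0
Combination 3 governs: q_u = 167.8 psf.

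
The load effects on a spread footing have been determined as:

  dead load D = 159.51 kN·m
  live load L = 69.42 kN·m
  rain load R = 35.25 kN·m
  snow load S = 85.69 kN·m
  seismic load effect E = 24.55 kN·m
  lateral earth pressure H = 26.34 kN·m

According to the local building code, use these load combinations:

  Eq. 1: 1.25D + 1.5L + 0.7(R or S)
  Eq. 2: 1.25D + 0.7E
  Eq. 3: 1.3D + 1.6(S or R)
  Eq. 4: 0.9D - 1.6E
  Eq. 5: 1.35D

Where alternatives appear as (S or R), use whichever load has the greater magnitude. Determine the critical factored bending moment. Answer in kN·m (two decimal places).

(R or S) → S = 85.69 kN·m; (S or R) → S = 85.69 kN·m.
Eq. 1: 1.25(159.51) + 1.5(69.42) + 0.7(85.69) = 199.39 + 104.13 + 59.98 = 363.50
Eq. 2: 1.25(159.51) + 0.7(24.55) = 216.57
Eq. 3: 1.3(159.51) + 1.6(85.69) = 344.47
Eq. 4: 0.9(159.51) - 1.6(24.55) = 143.56 - 39.28 = 104.28
Eq. 5: 1.35(159.51) = 215.34
Combination 1 governs: M_u = 363.50 kN·m.

363.50 kN·m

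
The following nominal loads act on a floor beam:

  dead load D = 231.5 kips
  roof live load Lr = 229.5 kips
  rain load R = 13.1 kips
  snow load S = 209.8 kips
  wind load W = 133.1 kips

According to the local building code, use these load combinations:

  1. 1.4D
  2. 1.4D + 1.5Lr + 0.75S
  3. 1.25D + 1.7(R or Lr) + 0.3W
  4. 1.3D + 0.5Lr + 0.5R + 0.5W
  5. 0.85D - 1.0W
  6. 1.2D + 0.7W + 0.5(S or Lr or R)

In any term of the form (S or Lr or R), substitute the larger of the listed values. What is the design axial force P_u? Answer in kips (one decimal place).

(R or Lr) → Lr = 229.5 kips; (S or Lr or R) → Lr = 229.5 kips.
1. 1.4(231.5) = 324.1
2. 1.4(231.5) + 1.5(229.5) + 0.75(209.8) = 825.7
3. 1.25(231.5) + 1.7(229.5) + 0.3(133.1) = 719.5
4. 1.3(231.5) + 0.5(229.5) + 0.5(13.1) + 0.5(133.1) = 488.8
5. 0.85(231.5) - 1.0(133.1) = 63.7
6. 1.2(231.5) + 0.7(133.1) + 0.5(229.5) = 485.7
Maximum is from combination 2.

825.7 kips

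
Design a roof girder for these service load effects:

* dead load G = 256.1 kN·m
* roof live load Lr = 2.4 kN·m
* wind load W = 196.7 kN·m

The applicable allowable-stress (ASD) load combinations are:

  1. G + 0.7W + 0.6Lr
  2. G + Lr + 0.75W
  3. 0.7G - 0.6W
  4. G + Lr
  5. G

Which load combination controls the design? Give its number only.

1. 1.0(256.1) + 0.7(196.7) + 0.6(2.4) = 395.23
2. 1.0(256.1) + 1.0(2.4) + 0.75(196.7) = 406.03
3. 0.7(256.1) - 0.6(196.7) = 61.25
4. 1.0(256.1) + 1.0(2.4) = 258.50
5. 1.0(256.1) = 256.10
The largest value is 406.03 kN·m from combination 2.

Combination 2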